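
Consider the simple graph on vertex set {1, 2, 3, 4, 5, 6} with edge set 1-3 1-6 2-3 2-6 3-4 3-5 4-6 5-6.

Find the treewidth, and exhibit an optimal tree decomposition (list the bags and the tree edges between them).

Treewidth 2.
One such decomposition:
Bags: B1 = {2, 3, 6}  B2 = {3, 5, 6}  B3 = {1, 3, 6}  B4 = {3, 4, 6}
Tree: B1–B2, B2–B3, B3–B4

Every bag has size at most 3, so the width is 3 − 1 = 2 and tw(G) ≤ 2. The edges 6–2–3–5–6 form a cycle, so G is not a tree and its treewidth is at least 2. Therefore the treewidth is 2.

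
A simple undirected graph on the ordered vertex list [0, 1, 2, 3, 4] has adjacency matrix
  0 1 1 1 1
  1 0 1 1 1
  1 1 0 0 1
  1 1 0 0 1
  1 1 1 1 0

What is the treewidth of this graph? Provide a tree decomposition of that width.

The largest bag has 4 vertices, giving width 3; this decomposition certifies tw(G) ≤ 3. On the other hand G contains the 4-clique {0, 1, 2, 4}. A clique must lie in a single bag of any decomposition, so no decomposition can have width below 3. The upper and lower bounds meet at 3, so that is the treewidth.

Treewidth 3.
Bags: B1 = {0, 1, 2, 4}  B2 = {0, 1, 3, 4}
Tree: B1–B2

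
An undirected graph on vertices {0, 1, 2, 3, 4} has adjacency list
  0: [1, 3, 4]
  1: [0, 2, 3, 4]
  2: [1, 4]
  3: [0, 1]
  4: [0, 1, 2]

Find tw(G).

A width-2 tree decomposition is:
Bags: B1 = {1, 2, 4}  B2 = {0, 1, 4}  B3 = {0, 1, 3}
Tree: B1–B2, B2–B3
Every bag has size at most 3, so the width is 3 − 1 = 2 and tw(G) ≤ 2. On the other hand G contains the 3-clique {0, 1, 3}. A clique must lie in a single bag of any decomposition, so no decomposition can have width below 2. Therefore the treewidth is 2.

2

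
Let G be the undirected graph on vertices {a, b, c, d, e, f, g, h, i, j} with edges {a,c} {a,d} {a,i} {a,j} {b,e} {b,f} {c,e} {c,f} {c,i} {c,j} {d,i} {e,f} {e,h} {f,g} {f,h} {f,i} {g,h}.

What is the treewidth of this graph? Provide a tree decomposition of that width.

Treewidth 2.
Bags: B1 = {c, f, i}  B2 = {a, c, i}  B3 = {c, e, f}  B4 = {e, f, h}  B5 = {f, g, h}  B6 = {a, d, i}  B7 = {b, e, f}  B8 = {a, c, j}
Tree: B1–B2, B1–B3, B3–B4, B4–B5, B2–B6, B3–B7, B2–B8

Every bag has size at most 3, so the width is 3 − 1 = 2 and tw(G) ≤ 2. On the other hand G contains the 3-clique {a, d, i}. A clique must lie in a single bag of any decomposition, so no decomposition can have width below 2. The upper and lower bounds meet at 2, so that is the treewidth.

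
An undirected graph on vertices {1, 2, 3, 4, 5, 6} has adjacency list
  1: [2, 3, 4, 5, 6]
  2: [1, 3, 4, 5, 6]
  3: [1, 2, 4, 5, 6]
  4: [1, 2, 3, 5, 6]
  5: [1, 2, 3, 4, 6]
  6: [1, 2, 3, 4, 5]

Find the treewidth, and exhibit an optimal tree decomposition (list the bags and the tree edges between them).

Treewidth 5.
Bags: B1 = {1, 2, 3, 4, 5, 6}
Tree: (single bag)

With just one bag of size 6, the width is 6 − 1 = 5, so tw(G) ≤ 5. For the lower bound, the 6 vertices {1, 2, 3, 4, 5, 6} are pairwise adjacent, and any tree decomposition puts a clique entirely inside one bag — forcing width ≥ 5. The upper and lower bounds meet at 5, so that is the treewidth.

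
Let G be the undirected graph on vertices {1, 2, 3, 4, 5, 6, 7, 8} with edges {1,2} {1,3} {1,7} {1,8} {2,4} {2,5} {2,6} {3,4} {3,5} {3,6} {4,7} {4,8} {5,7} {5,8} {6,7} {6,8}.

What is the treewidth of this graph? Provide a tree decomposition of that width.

Treewidth 4.
Bags: B1 = {2, 3, 5, 7, 8}  B2 = {2, 3, 6, 7, 8}  B3 = {1, 2, 3, 7, 8}  B4 = {2, 3, 4, 7, 8}
Tree: B1–B2, B2–B3, B3–B4

The largest bag has 5 vertices, giving width 4; this decomposition certifies tw(G) ≤ 4. For the lower bound: the 5 vertex sets {5,8}, {2,6}, {1,3}, {7}, {4} are disjoint, each induces a connected subgraph, and every pair is joined by at least one edge of G. Contracting each set to a single vertex therefore yields K_{5} as a minor, and since treewidth is minor-monotone, tw(G) ≥ tw(K_{5}) = 4. Therefore the treewidth is 4.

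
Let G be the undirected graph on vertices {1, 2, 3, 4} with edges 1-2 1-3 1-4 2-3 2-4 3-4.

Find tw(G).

A width-3 tree decomposition is:
Bags: B1 = {1, 2, 3, 4}
Tree: (single bag)
A single bag containing all 4 vertices is trivially a valid decomposition of width 3. Conversely, {1, 2, 3, 4} is a clique of size 4, and the vertices of any clique must share a bag in every tree decomposition; so some bag has ≥ 4 vertices and tw(G) ≥ 3. Therefore the treewidth is 3.

3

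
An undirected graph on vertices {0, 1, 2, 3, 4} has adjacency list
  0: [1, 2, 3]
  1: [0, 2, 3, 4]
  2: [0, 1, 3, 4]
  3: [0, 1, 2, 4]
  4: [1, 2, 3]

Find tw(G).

3

A width-3 tree decomposition is:
Bags: B1 = {0, 1, 2, 3}  B2 = {1, 2, 3, 4}
Tree: B1–B2
Each bag holds 4 vertices, so the decomposition has width 3, which upper-bounds the treewidth. Conversely, {0, 1, 2, 3} is a clique of size 4, and the vertices of any clique must share a bag in every tree decomposition; so some bag has ≥ 4 vertices and tw(G) ≥ 3. Therefore the treewidth is 3.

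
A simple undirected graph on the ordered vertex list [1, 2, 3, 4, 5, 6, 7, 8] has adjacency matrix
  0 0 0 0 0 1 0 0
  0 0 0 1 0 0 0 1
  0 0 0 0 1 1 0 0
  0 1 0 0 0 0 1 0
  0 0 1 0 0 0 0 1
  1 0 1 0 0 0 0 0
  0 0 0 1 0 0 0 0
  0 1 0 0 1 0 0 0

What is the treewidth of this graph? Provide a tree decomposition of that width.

Treewidth 1.
Bags: B1 = {4, 7}  B2 = {2, 4}  B3 = {2, 8}  B4 = {5, 8}  B5 = {3, 5}  B6 = {3, 6}  B7 = {1, 6}
Tree: B1–B2, B2–B3, B3–B4, B4–B5, B5–B6, B6–B7

Every bag has size at most 2, so the width is 2 − 1 = 1 and tw(G) ≤ 1. Since G has at least one edge (e.g. 7–4), it is not an edgeless graph, so tw(G) ≥ 1. Combining the bounds, tw(G) = 1.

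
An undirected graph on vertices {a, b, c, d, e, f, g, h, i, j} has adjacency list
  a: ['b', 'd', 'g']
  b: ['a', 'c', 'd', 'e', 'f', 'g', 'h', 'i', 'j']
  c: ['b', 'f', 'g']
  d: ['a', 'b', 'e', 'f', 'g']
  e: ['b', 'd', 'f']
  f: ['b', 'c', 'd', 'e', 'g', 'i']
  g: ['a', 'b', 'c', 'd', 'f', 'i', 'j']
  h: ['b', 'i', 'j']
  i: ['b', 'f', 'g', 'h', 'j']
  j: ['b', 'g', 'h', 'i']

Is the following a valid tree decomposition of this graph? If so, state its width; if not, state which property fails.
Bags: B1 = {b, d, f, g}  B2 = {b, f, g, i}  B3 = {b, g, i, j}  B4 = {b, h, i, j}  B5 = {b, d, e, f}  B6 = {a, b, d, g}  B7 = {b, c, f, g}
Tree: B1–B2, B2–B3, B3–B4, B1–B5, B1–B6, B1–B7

Checking the three conditions: (i) the bags cover all of {a, b, c, d, e, f, g, h, i, j}; (ii) for each edge, some bag contains both endpoints; (iii) the bags containing any fixed vertex form a subtree. All hold, so the decomposition is valid with width 4 − 1 = 3.

Yes; width 3.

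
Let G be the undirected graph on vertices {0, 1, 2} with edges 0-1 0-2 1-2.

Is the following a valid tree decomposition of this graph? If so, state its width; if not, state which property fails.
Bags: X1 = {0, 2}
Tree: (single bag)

No — vertex 1 appears in no bag.

A tree decomposition must satisfy three properties: every vertex lies in some bag; for every edge, both endpoints lie together in some bag; and for every vertex, the bags containing it form a connected subtree. Here vertex 1 appears in no bag, so the decomposition is invalid.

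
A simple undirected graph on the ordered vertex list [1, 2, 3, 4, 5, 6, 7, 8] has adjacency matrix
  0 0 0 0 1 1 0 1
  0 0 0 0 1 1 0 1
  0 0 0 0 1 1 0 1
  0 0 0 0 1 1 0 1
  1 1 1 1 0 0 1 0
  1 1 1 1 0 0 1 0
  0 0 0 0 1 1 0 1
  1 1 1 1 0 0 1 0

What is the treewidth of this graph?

A width-3 tree decomposition is:
Bags: B1 = {2, 5, 6, 8}  B2 = {5, 6, 7, 8}  B3 = {4, 5, 6, 8}  B4 = {1, 5, 6, 8}  B5 = {3, 5, 6, 8}
Tree: B1–B2, B2–B3, B3–B4, B4–B5
Each bag holds 4 vertices, so the decomposition has width 3, which upper-bounds the treewidth. For the lower bound: the 4 vertex sets {2,5}, {6,7}, {8}, {4} are disjoint, each induces a connected subgraph, and every pair is joined by at least one edge of G. Contracting each set to a single vertex therefore yields K_{4} as a minor, and since treewidth is minor-monotone, tw(G) ≥ tw(K_{4}) = 3. The upper and lower bounds meet at 3, so that is the treewidth.

3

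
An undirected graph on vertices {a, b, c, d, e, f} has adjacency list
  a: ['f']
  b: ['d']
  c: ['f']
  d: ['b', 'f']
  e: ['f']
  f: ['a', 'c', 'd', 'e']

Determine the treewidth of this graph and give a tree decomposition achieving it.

Every bag has size at most 2, so the width is 2 − 1 = 1 and tw(G) ≤ 1. Since G has at least one edge (e.g. e–f), it is not an edgeless graph, so tw(G) ≥ 1. The upper and lower bounds meet at 1, so that is the treewidth.

Treewidth 1.
Bags: B1 = {e, f}  B2 = {d, f}  B3 = {b, d}  B4 = {c, f}  B5 = {a, f}
Tree: B1–B2, B2–B3, B1–B4, B4–B5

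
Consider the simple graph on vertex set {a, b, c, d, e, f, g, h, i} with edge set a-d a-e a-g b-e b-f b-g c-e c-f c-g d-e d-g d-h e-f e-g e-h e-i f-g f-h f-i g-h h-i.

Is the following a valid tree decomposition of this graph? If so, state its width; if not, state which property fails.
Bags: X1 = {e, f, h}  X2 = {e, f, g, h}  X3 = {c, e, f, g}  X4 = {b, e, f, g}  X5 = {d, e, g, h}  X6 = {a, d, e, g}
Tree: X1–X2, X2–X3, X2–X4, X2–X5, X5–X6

No — vertex i appears in no bag.

A tree decomposition must satisfy three properties: every vertex lies in some bag; for every edge, both endpoints lie together in some bag; and for every vertex, the bags containing it form a connected subtree. Here vertex i appears in no bag, so the decomposition is invalid.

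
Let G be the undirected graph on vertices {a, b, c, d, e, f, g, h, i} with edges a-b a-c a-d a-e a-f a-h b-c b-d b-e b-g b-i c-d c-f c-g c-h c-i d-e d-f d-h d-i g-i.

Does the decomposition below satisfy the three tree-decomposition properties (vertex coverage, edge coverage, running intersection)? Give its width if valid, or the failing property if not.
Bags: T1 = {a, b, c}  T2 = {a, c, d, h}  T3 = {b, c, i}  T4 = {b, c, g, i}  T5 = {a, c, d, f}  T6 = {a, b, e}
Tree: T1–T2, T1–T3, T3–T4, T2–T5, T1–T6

No — edge (d,b) lies in no bag.

A tree decomposition must satisfy three properties: every vertex lies in some bag; for every edge, both endpoints lie together in some bag; and for every vertex, the bags containing it form a connected subtree. Here edge (d,b) lies in no bag, so the decomposition is invalid.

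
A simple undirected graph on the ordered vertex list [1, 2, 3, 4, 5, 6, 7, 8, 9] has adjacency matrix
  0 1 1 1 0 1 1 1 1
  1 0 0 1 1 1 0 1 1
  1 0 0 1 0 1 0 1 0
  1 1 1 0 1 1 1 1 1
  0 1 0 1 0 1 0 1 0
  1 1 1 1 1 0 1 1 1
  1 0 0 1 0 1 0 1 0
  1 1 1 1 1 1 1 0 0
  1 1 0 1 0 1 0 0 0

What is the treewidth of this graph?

A width-4 tree decomposition is:
Bags: B1 = {1, 2, 4, 6, 8}  B2 = {1, 2, 4, 6, 9}  B3 = {1, 3, 4, 6, 8}  B4 = {2, 4, 5, 6, 8}  B5 = {1, 4, 6, 7, 8}
Tree: B1–B2, B1–B3, B1–B4, B3–B5
Every bag has size at most 5, so the width is 5 − 1 = 4 and tw(G) ≤ 4. On the other hand G contains the 5-clique {1, 2, 4, 6, 8}. A clique must lie in a single bag of any decomposition, so no decomposition can have width below 4. Therefore the treewidth is 4.

4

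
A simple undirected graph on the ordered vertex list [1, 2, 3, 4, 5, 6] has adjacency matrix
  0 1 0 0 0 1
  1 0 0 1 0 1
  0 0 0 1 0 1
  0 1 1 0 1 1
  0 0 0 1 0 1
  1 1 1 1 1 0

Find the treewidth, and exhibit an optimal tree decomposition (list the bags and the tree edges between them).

Treewidth 2.
One such decomposition:
Bags: B1 = {4, 5, 6}  B2 = {3, 4, 6}  B3 = {2, 4, 6}  B4 = {1, 2, 6}
Tree: B1–B2, B2–B3, B3–B4

Every bag has size at most 3, so the width is 3 − 1 = 2 and tw(G) ≤ 2. Conversely, {1, 2, 6} is a clique of size 3, and the vertices of any clique must share a bag in every tree decomposition; so some bag has ≥ 3 vertices and tw(G) ≥ 2. Therefore the treewidth is 2.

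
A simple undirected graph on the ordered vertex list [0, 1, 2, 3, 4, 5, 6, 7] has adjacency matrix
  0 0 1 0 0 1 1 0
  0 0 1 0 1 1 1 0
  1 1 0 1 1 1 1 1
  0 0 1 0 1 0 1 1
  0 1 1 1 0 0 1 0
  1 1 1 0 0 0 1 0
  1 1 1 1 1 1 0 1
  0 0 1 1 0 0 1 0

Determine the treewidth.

3

A width-3 tree decomposition is:
Bags: B1 = {0, 2, 5, 6}  B2 = {1, 2, 5, 6}  B3 = {1, 2, 4, 6}  B4 = {2, 3, 4, 6}  B5 = {2, 3, 6, 7}
Tree: B1–B2, B2–B3, B3–B4, B4–B5
Every bag has size at most 4, so the width is 4 − 1 = 3 and tw(G) ≤ 3. For the lower bound, the 4 vertices {0, 2, 5, 6} are pairwise adjacent, and any tree decomposition puts a clique entirely inside one bag — forcing width ≥ 3. Combining the bounds, tw(G) = 3.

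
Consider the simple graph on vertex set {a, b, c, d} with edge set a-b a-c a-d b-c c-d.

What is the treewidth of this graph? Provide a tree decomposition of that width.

Every bag has size at most 3, so the width is 3 − 1 = 2 and tw(G) ≤ 2. For the lower bound, the 3 vertices {a, c, d} are pairwise adjacent, and any tree decomposition puts a clique entirely inside one bag — forcing width ≥ 2. Combining the bounds, tw(G) = 2.

Treewidth 2.
One such decomposition:
Bags: B1 = {a, b, c}  B2 = {a, c, d}
Tree: B1–B2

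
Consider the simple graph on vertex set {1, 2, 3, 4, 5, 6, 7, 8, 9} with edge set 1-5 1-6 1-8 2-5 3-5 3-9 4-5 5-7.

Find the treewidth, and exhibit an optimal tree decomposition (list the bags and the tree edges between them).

Every bag has size at most 2, so the width is 2 − 1 = 1 and tw(G) ≤ 1. G has an edge, so its treewidth is at least 1. Combining the bounds, tw(G) = 1.

Treewidth 1.
One optimal decomposition is:
Bags: B1 = {1, 5}  B2 = {1, 8}  B3 = {4, 5}  B4 = {2, 5}  B5 = {3, 5}  B6 = {5, 7}  B7 = {1, 6}  B8 = {3, 9}
Tree: B1–B2, B1–B3, B3–B4, B3–B5, B5–B6, B1–B7, B5–B8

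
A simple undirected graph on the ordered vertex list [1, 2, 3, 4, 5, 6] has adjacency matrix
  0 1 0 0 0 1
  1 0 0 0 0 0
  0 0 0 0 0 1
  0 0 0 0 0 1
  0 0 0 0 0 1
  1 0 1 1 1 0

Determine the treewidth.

1

A width-1 tree decomposition is:
Bags: B1 = {1, 6}  B2 = {4, 6}  B3 = {1, 2}  B4 = {5, 6}  B5 = {3, 6}
Tree: B1–B2, B1–B3, B2–B4, B2–B5
The largest bag has 2 vertices, giving width 1; this decomposition certifies tw(G) ≤ 1. Since G has at least one edge (e.g. 1–6), it is not an edgeless graph, so tw(G) ≥ 1. The upper and lower bounds meet at 1, so that is the treewidth.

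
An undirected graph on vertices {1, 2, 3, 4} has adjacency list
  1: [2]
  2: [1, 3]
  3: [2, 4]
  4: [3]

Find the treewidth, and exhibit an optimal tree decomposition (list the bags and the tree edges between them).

Every bag has size at most 2, so the width is 2 − 1 = 1 and tw(G) ≤ 1. G has an edge, so its treewidth is at least 1. Therefore the treewidth is 1.

Treewidth 1.
Bags: B1 = {2, 3}  B2 = {1, 2}  B3 = {3, 4}
Tree: B1–B2, B1–B3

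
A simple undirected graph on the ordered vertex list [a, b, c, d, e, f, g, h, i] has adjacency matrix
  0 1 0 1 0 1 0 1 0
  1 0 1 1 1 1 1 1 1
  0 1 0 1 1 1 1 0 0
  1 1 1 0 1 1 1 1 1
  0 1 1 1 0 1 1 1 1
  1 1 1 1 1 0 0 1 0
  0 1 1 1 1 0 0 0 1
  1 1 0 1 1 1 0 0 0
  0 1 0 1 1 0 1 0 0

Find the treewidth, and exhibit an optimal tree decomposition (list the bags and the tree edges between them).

Treewidth 4.
One such decomposition:
Bags: B1 = {b, d, e, f, h}  B2 = {b, c, d, e, f}  B3 = {b, c, d, e, g}  B4 = {a, b, d, f, h}  B5 = {b, d, e, g, i}
Tree: B1–B2, B2–B3, B1–B4, B3–B5

Every bag has size at most 5, so the width is 5 − 1 = 4 and tw(G) ≤ 4. For the lower bound, the 5 vertices {b, c, d, e, g} are pairwise adjacent, and any tree decomposition puts a clique entirely inside one bag — forcing width ≥ 4. Combining the bounds, tw(G) = 4.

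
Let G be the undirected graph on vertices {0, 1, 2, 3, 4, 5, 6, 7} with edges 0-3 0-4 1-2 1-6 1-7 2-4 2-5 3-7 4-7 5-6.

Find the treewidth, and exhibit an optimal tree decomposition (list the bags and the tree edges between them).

Every bag has size at most 3, so the width is 3 − 1 = 2 and tw(G) ≤ 2. For the lower bound, G contains the cycle 6–5–2–1–6, so G is not a forest; only forests have treewidth ≤ 1, hence tw(G) ≥ 2. Therefore the treewidth is 2.

Treewidth 2.
One optimal decomposition is:
Bags: B1 = {1, 5, 6}  B2 = {1, 2, 5}  B3 = {1, 2, 7}  B4 = {2, 4, 7}  B5 = {3, 4, 7}  B6 = {0, 3, 4}
Tree: B1–B2, B2–B3, B3–B4, B4–B5, B5–B6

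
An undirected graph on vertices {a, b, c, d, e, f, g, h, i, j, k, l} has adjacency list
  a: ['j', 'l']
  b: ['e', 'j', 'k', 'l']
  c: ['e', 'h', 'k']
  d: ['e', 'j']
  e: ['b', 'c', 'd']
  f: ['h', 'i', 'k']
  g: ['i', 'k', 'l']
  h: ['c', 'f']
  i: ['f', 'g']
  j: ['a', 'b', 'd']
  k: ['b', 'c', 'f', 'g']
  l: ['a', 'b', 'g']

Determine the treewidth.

A width-3 tree decomposition is:
Bags: B1 = {a, d, j, l}  B2 = {b, d, j, l}  B3 = {b, d, e, l}  B4 = {b, e, g, l}  B5 = {b, e, g, k}  B6 = {c, e, g, k}  B7 = {c, g, i, k}  B8 = {c, f, i, k}  B9 = {c, f, h, i}
Tree: B1–B2, B2–B3, B3–B4, B4–B5, B5–B6, B6–B7, B7–B8, B8–B9
Each bag holds 4 vertices, so the decomposition has width 3, which upper-bounds the treewidth. For the lower bound: the 4 vertex sets {a,d,j}, {l}, {b}, {c,e,g,k} are disjoint, each induces a connected subgraph, and every pair is joined by at least one edge of G. Contracting each set to a single vertex therefore yields K_{4} as a minor, and since treewidth is minor-monotone, tw(G) ≥ tw(K_{4}) = 3. Combining the bounds, tw(G) = 3.

3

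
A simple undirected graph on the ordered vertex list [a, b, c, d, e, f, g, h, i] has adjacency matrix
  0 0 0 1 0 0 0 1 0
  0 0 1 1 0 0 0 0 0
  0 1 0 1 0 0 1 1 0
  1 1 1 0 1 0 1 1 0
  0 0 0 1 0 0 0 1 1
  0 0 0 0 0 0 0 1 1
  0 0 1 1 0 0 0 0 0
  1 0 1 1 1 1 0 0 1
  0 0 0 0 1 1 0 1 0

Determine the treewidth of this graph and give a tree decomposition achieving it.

Each bag holds 3 vertices, so the decomposition has width 2, which upper-bounds the treewidth. On the other hand G contains the 3-clique {c, d, g}. A clique must lie in a single bag of any decomposition, so no decomposition can have width below 2. Therefore the treewidth is 2.

Treewidth 2.
Bags: B1 = {e, h, i}  B2 = {f, h, i}  B3 = {d, e, h}  B4 = {c, d, h}  B5 = {a, d, h}  B6 = {b, c, d}  B7 = {c, d, g}
Tree: B1–B2, B1–B3, B3–B4, B4–B5, B4–B6, B4–B7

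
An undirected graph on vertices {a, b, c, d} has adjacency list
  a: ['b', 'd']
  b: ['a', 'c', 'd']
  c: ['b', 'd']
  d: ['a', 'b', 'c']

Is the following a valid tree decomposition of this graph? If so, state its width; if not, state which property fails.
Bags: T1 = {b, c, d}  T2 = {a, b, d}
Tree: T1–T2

Checking the three conditions: (i) the bags cover all of {a, b, c, d}; (ii) for each edge, some bag contains both endpoints; (iii) the bags containing any fixed vertex form a subtree. All hold, so the decomposition is valid with width 3 − 1 = 2.

Yes; width 2.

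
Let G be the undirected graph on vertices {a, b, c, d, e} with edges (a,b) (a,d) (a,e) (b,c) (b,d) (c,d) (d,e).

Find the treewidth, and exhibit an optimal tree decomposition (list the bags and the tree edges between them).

Every bag has size at most 3, so the width is 3 − 1 = 2 and tw(G) ≤ 2. Conversely, {b, c, d} is a clique of size 3, and the vertices of any clique must share a bag in every tree decomposition; so some bag has ≥ 3 vertices and tw(G) ≥ 2. Combining the bounds, tw(G) = 2.

Treewidth 2.
One optimal decomposition is:
Bags: B1 = {a, b, d}  B2 = {b, c, d}  B3 = {a, d, e}
Tree: B1–B2, B1–B3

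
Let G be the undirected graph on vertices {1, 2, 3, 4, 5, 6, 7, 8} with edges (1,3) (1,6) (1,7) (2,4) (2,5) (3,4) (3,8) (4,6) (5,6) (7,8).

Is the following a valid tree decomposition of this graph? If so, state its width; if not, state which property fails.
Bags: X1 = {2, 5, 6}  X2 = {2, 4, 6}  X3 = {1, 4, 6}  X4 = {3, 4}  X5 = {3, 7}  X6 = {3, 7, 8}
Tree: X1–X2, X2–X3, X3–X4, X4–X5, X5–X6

A tree decomposition must satisfy three properties: every vertex lies in some bag; for every edge, both endpoints lie together in some bag; and for every vertex, the bags containing it form a connected subtree. Here edge (1,3) lies in no bag, so the decomposition is invalid.

No — edge (1,3) lies in no bag.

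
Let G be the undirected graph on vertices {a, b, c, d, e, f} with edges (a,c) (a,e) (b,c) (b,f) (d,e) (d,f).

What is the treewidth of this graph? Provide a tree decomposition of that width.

Treewidth 2.
Bags: B1 = {d, e, f}  B2 = {b, e, f}  B3 = {b, c, e}  B4 = {a, c, e}
Tree: B1–B2, B2–B3, B3–B4

The largest bag has 3 vertices, giving width 2; this decomposition certifies tw(G) ≤ 2. Since e–d–f–b–c–a–e is a cycle in G, G is not acyclic. Forests are exactly the graphs of treewidth ≤ 1, so tw(G) ≥ 2. The upper and lower bounds meet at 2, so that is the treewidth.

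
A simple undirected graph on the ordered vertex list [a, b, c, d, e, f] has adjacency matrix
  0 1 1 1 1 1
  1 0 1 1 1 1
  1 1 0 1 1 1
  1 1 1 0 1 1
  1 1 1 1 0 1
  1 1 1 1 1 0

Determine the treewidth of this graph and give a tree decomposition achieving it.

A single bag containing all 6 vertices is trivially a valid decomposition of width 5. Conversely, {a, b, c, d, e, f} is a clique of size 6, and the vertices of any clique must share a bag in every tree decomposition; so some bag has ≥ 6 vertices and tw(G) ≥ 5. Hence tw(G) = 5 exactly.

Treewidth 5.
Bags: B1 = {a, b, c, d, e, f}
Tree: (single bag)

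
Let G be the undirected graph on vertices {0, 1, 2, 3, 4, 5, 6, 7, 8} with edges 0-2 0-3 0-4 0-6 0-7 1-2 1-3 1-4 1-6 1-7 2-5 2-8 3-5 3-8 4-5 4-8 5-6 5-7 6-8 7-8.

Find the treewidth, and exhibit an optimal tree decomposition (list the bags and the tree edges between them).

Every bag has size at most 5, so the width is 5 − 1 = 4 and tw(G) ≤ 4. For the lower bound: the 5 vertex sets {1,6}, {0,3}, {5,7}, {8}, {2} are disjoint, each induces a connected subgraph, and every pair is joined by at least one edge of G. Contracting each set to a single vertex therefore yields K_{5} as a minor, and since treewidth is minor-monotone, tw(G) ≥ tw(K_{5}) = 4. Therefore the treewidth is 4.

Treewidth 4.
One such decomposition:
Bags: B1 = {0, 1, 5, 6, 8}  B2 = {0, 1, 3, 5, 8}  B3 = {0, 1, 5, 7, 8}  B4 = {0, 1, 2, 5, 8}  B5 = {0, 1, 4, 5, 8}
Tree: B1–B2, B2–B3, B3–B4, B4–B5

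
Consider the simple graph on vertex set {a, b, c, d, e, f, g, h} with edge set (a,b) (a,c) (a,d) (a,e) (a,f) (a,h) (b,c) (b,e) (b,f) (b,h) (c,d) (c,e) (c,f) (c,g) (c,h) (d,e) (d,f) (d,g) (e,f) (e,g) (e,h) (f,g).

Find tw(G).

A width-4 tree decomposition is:
Bags: B1 = {a, c, d, e, f}  B2 = {c, d, e, f, g}  B3 = {a, b, c, e, f}  B4 = {a, b, c, e, h}
Tree: B1–B2, B1–B3, B3–B4
Each bag holds 5 vertices, so the decomposition has width 4, which upper-bounds the treewidth. On the other hand G contains the 5-clique {a, b, c, e, h}. A clique must lie in a single bag of any decomposition, so no decomposition can have width below 4. Therefore the treewidth is 4.

4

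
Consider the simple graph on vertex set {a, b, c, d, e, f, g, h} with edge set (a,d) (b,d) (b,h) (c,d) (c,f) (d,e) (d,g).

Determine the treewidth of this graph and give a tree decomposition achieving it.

Treewidth 1.
One such decomposition:
Bags: B1 = {b, d}  B2 = {b, h}  B3 = {d, e}  B4 = {c, d}  B5 = {d, g}  B6 = {a, d}  B7 = {c, f}
Tree: B1–B2, B1–B3, B1–B4, B3–B5, B3–B6, B4–B7

Every bag has size at most 2, so the width is 2 − 1 = 1 and tw(G) ≤ 1. G has an edge, so its treewidth is at least 1. Therefore the treewidth is 1.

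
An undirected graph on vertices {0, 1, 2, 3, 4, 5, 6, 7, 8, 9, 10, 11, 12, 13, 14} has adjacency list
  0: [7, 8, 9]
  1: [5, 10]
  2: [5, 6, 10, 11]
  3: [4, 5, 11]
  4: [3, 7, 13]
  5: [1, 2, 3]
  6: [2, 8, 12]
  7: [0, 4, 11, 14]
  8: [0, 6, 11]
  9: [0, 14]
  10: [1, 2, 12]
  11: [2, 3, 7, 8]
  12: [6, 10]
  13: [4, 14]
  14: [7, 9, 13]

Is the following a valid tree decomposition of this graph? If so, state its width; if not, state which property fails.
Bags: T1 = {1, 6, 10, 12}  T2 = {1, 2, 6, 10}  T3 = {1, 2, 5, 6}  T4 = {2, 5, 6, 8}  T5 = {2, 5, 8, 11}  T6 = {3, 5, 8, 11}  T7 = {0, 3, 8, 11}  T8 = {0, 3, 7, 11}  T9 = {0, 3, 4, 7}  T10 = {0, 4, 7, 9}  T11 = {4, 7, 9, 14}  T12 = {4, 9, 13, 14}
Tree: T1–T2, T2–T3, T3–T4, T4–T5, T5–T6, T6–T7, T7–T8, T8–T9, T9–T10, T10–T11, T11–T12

Yes; width 3.

Vertex coverage: the bags together contain {0, 1, 2, 3, 4, 5, 6, 7, 8, 9, 10, 11, 12, 13, 14}, the full vertex set. Edge coverage: each edge of G has both endpoints in at least one bag. Running intersection: for every vertex, the bags containing it form a connected subtree. All three properties hold, so this is a valid tree decomposition of width max|bag| − 1 = 3, and hence tw(G) ≤ 3.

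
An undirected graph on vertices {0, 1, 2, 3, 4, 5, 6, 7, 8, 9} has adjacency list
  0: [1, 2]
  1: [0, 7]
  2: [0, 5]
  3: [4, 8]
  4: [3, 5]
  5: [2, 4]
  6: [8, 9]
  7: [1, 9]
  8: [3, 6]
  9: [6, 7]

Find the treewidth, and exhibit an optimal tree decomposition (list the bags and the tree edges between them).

Treewidth 2.
Bags: B1 = {0, 2, 5}  B2 = {0, 4, 5}  B3 = {0, 3, 4}  B4 = {0, 3, 8}  B5 = {0, 6, 8}  B6 = {0, 6, 9}  B7 = {0, 7, 9}  B8 = {0, 1, 7}
Tree: B1–B2, B2–B3, B3–B4, B4–B5, B5–B6, B6–B7, B7–B8

Every bag has size at most 3, so the width is 3 − 1 = 2 and tw(G) ≤ 2. Since 0–2–5–4–3–8–6–9–7–1–0 is a cycle in G, G is not acyclic. Forests are exactly the graphs of treewidth ≤ 1, so tw(G) ≥ 2. The upper and lower bounds meet at 2, so that is the treewidth.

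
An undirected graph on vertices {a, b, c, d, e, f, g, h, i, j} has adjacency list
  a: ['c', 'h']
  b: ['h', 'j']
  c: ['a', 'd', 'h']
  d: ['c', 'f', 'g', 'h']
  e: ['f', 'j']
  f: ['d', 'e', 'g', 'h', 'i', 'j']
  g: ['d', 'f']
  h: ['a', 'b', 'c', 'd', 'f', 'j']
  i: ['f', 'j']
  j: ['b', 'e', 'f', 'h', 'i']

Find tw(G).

A width-2 tree decomposition is:
Bags: B1 = {f, h, j}  B2 = {d, f, h}  B3 = {c, d, h}  B4 = {b, h, j}  B5 = {f, i, j}  B6 = {d, f, g}  B7 = {e, f, j}  B8 = {a, c, h}
Tree: B1–B2, B2–B3, B1–B4, B1–B5, B2–B6, B1–B7, B3–B8
Every bag has size at most 3, so the width is 3 − 1 = 2 and tw(G) ≤ 2. For the lower bound, the 3 vertices {a, c, h} are pairwise adjacent, and any tree decomposition puts a clique entirely inside one bag — forcing width ≥ 2. Hence tw(G) = 2 exactly.

2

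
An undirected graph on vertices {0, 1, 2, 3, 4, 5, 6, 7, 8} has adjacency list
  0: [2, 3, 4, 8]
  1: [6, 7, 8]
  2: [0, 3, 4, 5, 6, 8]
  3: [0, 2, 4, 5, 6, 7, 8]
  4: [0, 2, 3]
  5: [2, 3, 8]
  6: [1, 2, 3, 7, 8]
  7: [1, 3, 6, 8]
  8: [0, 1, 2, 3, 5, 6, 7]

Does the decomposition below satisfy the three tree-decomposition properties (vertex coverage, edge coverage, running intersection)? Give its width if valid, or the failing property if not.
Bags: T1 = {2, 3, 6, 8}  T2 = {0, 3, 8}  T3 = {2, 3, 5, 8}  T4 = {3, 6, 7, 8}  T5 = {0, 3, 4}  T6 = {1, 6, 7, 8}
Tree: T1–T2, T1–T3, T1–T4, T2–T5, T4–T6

No — edge (2,0) lies in no bag.

A tree decomposition must satisfy three properties: every vertex lies in some bag; for every edge, both endpoints lie together in some bag; and for every vertex, the bags containing it form a connected subtree. Here edge (2,0) lies in no bag, so the decomposition is invalid.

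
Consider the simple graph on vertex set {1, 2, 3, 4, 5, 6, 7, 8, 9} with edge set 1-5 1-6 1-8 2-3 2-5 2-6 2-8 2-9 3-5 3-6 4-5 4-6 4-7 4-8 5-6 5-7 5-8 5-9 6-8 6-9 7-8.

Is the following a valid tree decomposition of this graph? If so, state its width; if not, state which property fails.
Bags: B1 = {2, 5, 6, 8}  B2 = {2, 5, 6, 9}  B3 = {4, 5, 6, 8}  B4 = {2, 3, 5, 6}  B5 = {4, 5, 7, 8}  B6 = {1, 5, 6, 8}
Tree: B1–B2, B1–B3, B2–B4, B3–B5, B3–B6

Yes; width 3.

Every vertex of G appears in some bag (union = {1, 2, 3, 4, 5, 6, 7, 8, 9}); every edge is covered by a bag; and for each vertex v the set of bags containing v is connected in the bag tree. The decomposition is therefore valid. The largest bag has 4 vertices, so the width is 3.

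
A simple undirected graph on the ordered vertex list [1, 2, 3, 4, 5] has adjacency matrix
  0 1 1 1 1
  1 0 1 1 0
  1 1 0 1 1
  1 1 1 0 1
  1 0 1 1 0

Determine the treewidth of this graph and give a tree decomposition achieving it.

Treewidth 3.
Bags: B1 = {1, 3, 4, 5}  B2 = {1, 2, 3, 4}
Tree: B1–B2

The largest bag has 4 vertices, giving width 3; this decomposition certifies tw(G) ≤ 3. For the lower bound, the 4 vertices {1, 2, 3, 4} are pairwise adjacent, and any tree decomposition puts a clique entirely inside one bag — forcing width ≥ 3. Hence tw(G) = 3 exactly.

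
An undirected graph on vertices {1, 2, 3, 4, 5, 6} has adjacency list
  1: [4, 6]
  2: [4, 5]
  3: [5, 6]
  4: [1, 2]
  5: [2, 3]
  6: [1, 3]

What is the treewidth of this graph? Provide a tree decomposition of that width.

The largest bag has 3 vertices, giving width 2; this decomposition certifies tw(G) ≤ 2. For the lower bound, G contains the cycle 5–2–4–1–6–3–5, so G is not a forest; only forests have treewidth ≤ 1, hence tw(G) ≥ 2. Therefore the treewidth is 2.

Treewidth 2.
One optimal decomposition is:
Bags: B1 = {2, 4, 5}  B2 = {1, 4, 5}  B3 = {1, 5, 6}  B4 = {3, 5, 6}
Tree: B1–B2, B2–B3, B3–B4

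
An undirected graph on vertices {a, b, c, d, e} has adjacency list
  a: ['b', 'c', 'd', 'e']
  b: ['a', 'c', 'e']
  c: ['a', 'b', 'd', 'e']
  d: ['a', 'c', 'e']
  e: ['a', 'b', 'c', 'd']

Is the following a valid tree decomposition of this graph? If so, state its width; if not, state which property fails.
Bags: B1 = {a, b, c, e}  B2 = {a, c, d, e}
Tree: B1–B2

Yes; width 3.

Every vertex of G appears in some bag (union = {a, b, c, d, e}); every edge is covered by a bag; and for each vertex v the set of bags containing v is connected in the bag tree. The decomposition is therefore valid. The largest bag has 4 vertices, so the width is 3.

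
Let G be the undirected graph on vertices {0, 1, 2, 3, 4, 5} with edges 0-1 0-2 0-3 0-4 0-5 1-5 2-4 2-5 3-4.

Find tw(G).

2

A width-2 tree decomposition is:
Bags: B1 = {0, 1, 5}  B2 = {0, 2, 5}  B3 = {0, 2, 4}  B4 = {0, 3, 4}
Tree: B1–B2, B2–B3, B3–B4
Every bag has size at most 3, so the width is 3 − 1 = 2 and tw(G) ≤ 2. For the lower bound, the 3 vertices {0, 1, 5} are pairwise adjacent, and any tree decomposition puts a clique entirely inside one bag — forcing width ≥ 2. Combining the bounds, tw(G) = 2.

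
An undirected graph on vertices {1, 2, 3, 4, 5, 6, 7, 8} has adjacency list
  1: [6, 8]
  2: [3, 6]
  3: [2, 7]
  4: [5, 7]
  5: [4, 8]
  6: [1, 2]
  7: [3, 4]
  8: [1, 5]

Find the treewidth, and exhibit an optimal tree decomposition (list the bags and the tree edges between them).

Treewidth 2.
Bags: B1 = {3, 4, 7}  B2 = {3, 4, 5}  B3 = {3, 5, 8}  B4 = {1, 3, 8}  B5 = {1, 3, 6}  B6 = {2, 3, 6}
Tree: B1–B2, B2–B3, B3–B4, B4–B5, B5–B6

Every bag has size at most 3, so the width is 3 − 1 = 2 and tw(G) ≤ 2. Since 3–7–4–5–8–1–6–2–3 is a cycle in G, G is not acyclic. Forests are exactly the graphs of treewidth ≤ 1, so tw(G) ≥ 2. Combining the bounds, tw(G) = 2.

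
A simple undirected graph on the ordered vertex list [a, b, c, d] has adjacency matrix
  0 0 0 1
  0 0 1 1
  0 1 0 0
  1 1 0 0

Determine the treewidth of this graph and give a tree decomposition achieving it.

Each bag holds 2 vertices, so the decomposition has width 1, which upper-bounds the treewidth. Since G has at least one edge (e.g. a–d), it is not an edgeless graph, so tw(G) ≥ 1. Therefore the treewidth is 1.

Treewidth 1.
Bags: B1 = {a, d}  B2 = {b, d}  B3 = {b, c}
Tree: B1–B2, B2–B3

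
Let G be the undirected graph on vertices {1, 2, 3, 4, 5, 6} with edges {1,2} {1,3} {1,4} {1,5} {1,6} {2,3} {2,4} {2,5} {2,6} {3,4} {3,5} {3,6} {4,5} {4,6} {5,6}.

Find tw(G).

5

A width-5 tree decomposition is:
Bags: B1 = {1, 2, 3, 4, 5, 6}
Tree: (single bag)
With just one bag of size 6, the width is 6 − 1 = 5, so tw(G) ≤ 5. For the lower bound, the 6 vertices {1, 2, 3, 4, 5, 6} are pairwise adjacent, and any tree decomposition puts a clique entirely inside one bag — forcing width ≥ 5. The upper and lower bounds meet at 5, so that is the treewidth.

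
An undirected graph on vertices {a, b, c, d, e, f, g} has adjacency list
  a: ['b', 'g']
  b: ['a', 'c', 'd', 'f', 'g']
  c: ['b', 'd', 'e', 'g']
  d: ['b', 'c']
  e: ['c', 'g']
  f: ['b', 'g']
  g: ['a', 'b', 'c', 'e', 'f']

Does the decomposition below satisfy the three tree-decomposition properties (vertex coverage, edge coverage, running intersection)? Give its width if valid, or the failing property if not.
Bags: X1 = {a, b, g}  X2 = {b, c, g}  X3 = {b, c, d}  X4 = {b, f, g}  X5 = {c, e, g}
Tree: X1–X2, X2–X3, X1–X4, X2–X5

Yes; width 2.

Vertex coverage: the bags together contain {a, b, c, d, e, f, g}, the full vertex set. Edge coverage: each edge of G has both endpoints in at least one bag. Running intersection: for every vertex, the bags containing it form a connected subtree. All three properties hold, so this is a valid tree decomposition of width max|bag| − 1 = 2, and hence tw(G) ≤ 2.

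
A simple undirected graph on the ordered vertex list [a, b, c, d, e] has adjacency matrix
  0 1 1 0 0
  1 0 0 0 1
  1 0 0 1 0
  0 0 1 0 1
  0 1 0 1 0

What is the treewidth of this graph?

2

A width-2 tree decomposition is:
Bags: B1 = {a, c, d}  B2 = {a, b, d}  B3 = {b, d, e}
Tree: B1–B2, B2–B3
The largest bag has 3 vertices, giving width 2; this decomposition certifies tw(G) ≤ 2. For the lower bound, G contains the cycle d–c–a–b–e–d, so G is not a forest; only forests have treewidth ≤ 1, hence tw(G) ≥ 2. Therefore the treewidth is 2.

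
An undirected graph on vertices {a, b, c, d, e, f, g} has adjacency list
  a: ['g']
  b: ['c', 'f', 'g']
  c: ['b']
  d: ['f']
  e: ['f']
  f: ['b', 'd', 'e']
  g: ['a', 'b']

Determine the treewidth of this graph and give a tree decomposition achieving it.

Each bag holds 2 vertices, so the decomposition has width 1, which upper-bounds the treewidth. Any graph with an edge has treewidth ≥ 1, and G has the edge f–b. The upper and lower bounds meet at 1, so that is the treewidth.

Treewidth 1.
One such decomposition:
Bags: B1 = {b, f}  B2 = {b, g}  B3 = {d, f}  B4 = {a, g}  B5 = {e, f}  B6 = {b, c}
Tree: B1–B2, B1–B3, B2–B4, B1–B5, B1–B6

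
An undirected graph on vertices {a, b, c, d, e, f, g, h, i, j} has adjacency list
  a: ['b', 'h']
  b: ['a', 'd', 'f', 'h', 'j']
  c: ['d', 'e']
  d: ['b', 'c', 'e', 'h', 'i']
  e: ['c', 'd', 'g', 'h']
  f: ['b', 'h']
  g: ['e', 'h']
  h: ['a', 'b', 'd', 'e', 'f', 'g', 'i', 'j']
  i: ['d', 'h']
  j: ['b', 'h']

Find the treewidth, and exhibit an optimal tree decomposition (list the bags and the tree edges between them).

Treewidth 2.
One optimal decomposition is:
Bags: B1 = {b, d, h}  B2 = {d, e, h}  B3 = {d, h, i}  B4 = {a, b, h}  B5 = {e, g, h}  B6 = {b, h, j}  B7 = {c, d, e}  B8 = {b, f, h}
Tree: B1–B2, B2–B3, B1–B4, B2–B5, B1–B6, B2–B7, B4–B8

Each bag holds 3 vertices, so the decomposition has width 2, which upper-bounds the treewidth. Conversely, {e, g, h} is a clique of size 3, and the vertices of any clique must share a bag in every tree decomposition; so some bag has ≥ 3 vertices and tw(G) ≥ 2. The upper and lower bounds meet at 2, so that is the treewidth.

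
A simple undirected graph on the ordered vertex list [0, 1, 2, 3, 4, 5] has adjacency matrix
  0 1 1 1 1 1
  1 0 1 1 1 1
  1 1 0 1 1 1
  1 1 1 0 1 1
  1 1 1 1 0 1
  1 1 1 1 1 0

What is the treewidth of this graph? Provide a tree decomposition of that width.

Treewidth 5.
One optimal decomposition is:
Bags: B1 = {0, 1, 2, 3, 4, 5}
Tree: (single bag)

A single bag containing all 6 vertices is trivially a valid decomposition of width 5. For the lower bound, the 6 vertices {0, 1, 2, 3, 4, 5} are pairwise adjacent, and any tree decomposition puts a clique entirely inside one bag — forcing width ≥ 5. The upper and lower bounds meet at 5, so that is the treewidth.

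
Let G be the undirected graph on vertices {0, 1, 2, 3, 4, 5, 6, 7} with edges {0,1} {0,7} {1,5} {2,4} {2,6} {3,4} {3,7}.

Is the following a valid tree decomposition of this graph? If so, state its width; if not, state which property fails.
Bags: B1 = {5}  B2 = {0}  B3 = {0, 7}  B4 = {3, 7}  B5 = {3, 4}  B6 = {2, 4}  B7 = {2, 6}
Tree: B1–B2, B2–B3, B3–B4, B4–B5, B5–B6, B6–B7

A tree decomposition must satisfy three properties: every vertex lies in some bag; for every edge, both endpoints lie together in some bag; and for every vertex, the bags containing it form a connected subtree. Here vertex 1 appears in no bag, so the decomposition is invalid.

No — vertex 1 appears in no bag.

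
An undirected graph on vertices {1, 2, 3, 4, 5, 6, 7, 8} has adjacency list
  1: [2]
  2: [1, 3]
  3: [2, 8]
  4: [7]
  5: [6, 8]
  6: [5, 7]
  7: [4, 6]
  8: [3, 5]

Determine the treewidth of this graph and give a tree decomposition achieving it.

Treewidth 1.
Bags: B1 = {4, 7}  B2 = {6, 7}  B3 = {5, 6}  B4 = {5, 8}  B5 = {3, 8}  B6 = {2, 3}  B7 = {1, 2}
Tree: B1–B2, B2–B3, B3–B4, B4–B5, B5–B6, B6–B7

Every bag has size at most 2, so the width is 2 − 1 = 1 and tw(G) ≤ 1. Any graph with an edge has treewidth ≥ 1, and G has the edge 4–7. Hence tw(G) = 1 exactly.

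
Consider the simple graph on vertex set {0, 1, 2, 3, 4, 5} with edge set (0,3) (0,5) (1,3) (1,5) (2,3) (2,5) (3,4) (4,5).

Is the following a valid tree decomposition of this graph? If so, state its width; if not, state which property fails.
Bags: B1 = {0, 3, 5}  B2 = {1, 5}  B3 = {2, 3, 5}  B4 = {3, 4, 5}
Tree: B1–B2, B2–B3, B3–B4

No — edge (3,1) lies in no bag.

A tree decomposition must satisfy three properties: every vertex lies in some bag; for every edge, both endpoints lie together in some bag; and for every vertex, the bags containing it form a connected subtree. Here edge (3,1) lies in no bag, so the decomposition is invalid.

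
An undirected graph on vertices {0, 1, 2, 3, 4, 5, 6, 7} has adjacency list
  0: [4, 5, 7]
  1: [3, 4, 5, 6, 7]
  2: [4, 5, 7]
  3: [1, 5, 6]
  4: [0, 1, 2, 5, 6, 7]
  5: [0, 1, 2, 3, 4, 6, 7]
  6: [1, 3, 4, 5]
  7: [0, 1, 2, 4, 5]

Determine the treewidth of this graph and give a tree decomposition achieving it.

Treewidth 3.
One optimal decomposition is:
Bags: B1 = {1, 4, 5, 7}  B2 = {0, 4, 5, 7}  B3 = {1, 4, 5, 6}  B4 = {2, 4, 5, 7}  B5 = {1, 3, 5, 6}
Tree: B1–B2, B1–B3, B2–B4, B3–B5

The largest bag has 4 vertices, giving width 3; this decomposition certifies tw(G) ≤ 3. For the lower bound, the 4 vertices {1, 3, 5, 6} are pairwise adjacent, and any tree decomposition puts a clique entirely inside one bag — forcing width ≥ 3. Therefore the treewidth is 3.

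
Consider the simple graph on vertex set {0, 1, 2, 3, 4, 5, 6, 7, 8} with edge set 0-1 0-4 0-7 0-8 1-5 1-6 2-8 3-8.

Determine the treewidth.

1

A width-1 tree decomposition is:
Bags: B1 = {0, 8}  B2 = {0, 4}  B3 = {0, 1}  B4 = {3, 8}  B5 = {1, 5}  B6 = {1, 6}  B7 = {2, 8}  B8 = {0, 7}
Tree: B1–B2, B2–B3, B1–B4, B3–B5, B3–B6, B1–B7, B2–B8
The largest bag has 2 vertices, giving width 1; this decomposition certifies tw(G) ≤ 1. Any graph with an edge has treewidth ≥ 1, and G has the edge 0–8. The upper and lower bounds meet at 1, so that is the treewidth.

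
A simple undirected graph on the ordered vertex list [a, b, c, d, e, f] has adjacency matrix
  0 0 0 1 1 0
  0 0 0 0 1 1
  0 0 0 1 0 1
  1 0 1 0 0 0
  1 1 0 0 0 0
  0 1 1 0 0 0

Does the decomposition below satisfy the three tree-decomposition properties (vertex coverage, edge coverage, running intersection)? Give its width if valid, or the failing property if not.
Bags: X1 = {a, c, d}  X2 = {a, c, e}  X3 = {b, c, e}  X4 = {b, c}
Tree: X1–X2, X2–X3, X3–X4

No — vertex f appears in no bag.

A tree decomposition must satisfy three properties: every vertex lies in some bag; for every edge, both endpoints lie together in some bag; and for every vertex, the bags containing it form a connected subtree. Here vertex f appears in no bag, so the decomposition is invalid.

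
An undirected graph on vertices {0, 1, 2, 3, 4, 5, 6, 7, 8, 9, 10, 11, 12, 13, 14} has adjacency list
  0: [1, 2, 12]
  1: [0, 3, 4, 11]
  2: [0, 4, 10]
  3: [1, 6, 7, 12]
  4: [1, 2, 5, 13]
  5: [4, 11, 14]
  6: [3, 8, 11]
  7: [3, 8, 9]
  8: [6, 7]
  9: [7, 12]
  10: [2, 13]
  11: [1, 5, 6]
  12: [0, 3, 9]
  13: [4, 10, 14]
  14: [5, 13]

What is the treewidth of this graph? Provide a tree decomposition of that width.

Each bag holds 4 vertices, so the decomposition has width 3, which upper-bounds the treewidth. For the lower bound: the 4 vertex sets {10,13,14}, {2}, {4}, {0,1,5,11} are disjoint, each induces a connected subgraph, and every pair is joined by at least one edge of G. Contracting each set to a single vertex therefore yields K_{4} as a minor, and since treewidth is minor-monotone, tw(G) ≥ tw(K_{4}) = 3. Combining the bounds, tw(G) = 3.

Treewidth 3.
One optimal decomposition is:
Bags: B1 = {2, 10, 13, 14}  B2 = {2, 4, 13, 14}  B3 = {2, 4, 5, 14}  B4 = {0, 2, 4, 5}  B5 = {0, 1, 4, 5}  B6 = {0, 1, 5, 11}  B7 = {0, 1, 11, 12}  B8 = {1, 3, 11, 12}  B9 = {3, 6, 11, 12}  B10 = {3, 6, 9, 12}  B11 = {3, 6, 7, 9}  B12 = {6, 7, 8, 9}
Tree: B1–B2, B2–B3, B3–B4, B4–B5, B5–B6, B6–B7, B7–B8, B8–B9, B9–B10, B10–B11, B11–B12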